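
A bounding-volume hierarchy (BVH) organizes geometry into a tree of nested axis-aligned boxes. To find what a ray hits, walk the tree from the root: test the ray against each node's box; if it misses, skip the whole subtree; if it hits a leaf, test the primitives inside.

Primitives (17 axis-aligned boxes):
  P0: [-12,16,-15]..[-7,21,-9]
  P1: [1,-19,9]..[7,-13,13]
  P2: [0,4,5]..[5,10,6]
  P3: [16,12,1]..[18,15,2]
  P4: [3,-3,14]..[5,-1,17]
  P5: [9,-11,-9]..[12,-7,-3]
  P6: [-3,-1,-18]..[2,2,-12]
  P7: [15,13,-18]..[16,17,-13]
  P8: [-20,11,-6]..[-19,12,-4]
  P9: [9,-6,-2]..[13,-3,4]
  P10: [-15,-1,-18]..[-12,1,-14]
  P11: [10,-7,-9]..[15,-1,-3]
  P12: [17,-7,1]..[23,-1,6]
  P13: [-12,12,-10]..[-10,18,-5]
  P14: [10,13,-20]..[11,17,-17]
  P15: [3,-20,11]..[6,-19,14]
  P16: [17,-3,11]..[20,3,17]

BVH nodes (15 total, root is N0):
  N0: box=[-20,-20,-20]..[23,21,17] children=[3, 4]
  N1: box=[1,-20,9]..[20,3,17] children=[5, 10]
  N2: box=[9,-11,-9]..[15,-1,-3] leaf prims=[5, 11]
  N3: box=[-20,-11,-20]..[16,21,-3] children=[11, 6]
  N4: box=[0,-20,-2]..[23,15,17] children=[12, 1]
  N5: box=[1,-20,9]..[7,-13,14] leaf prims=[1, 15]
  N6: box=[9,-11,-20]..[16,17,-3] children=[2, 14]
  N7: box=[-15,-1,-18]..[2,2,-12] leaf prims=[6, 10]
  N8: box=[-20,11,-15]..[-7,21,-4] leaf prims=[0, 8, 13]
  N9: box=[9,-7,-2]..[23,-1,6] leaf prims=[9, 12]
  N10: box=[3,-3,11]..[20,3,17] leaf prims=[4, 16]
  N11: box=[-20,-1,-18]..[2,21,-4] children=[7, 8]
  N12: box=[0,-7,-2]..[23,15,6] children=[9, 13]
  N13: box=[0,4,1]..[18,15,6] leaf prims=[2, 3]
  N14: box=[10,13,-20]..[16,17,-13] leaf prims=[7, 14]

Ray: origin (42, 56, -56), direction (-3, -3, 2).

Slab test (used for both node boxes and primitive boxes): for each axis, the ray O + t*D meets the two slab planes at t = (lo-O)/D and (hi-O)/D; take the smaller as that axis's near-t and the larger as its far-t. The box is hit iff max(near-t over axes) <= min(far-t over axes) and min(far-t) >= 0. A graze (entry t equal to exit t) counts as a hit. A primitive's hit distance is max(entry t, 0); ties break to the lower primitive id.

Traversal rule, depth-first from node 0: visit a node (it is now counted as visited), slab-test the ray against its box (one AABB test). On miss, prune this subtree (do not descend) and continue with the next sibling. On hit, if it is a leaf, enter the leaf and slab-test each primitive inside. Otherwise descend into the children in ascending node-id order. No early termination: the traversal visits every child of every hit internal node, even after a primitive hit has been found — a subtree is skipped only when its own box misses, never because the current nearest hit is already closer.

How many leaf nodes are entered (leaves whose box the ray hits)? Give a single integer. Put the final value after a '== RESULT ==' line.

Trace the traversal:
N0 x:[19/3,62/3] y:[35/3,76/3] z:[18,73/2] -> hit [18,62/3], descend [3, 4]
  N3 x:[26/3,62/3] y:[35/3,67/3] z:[18,53/2] -> hit [18,62/3], descend [6, 11]
    N6 x:[26/3,11] y:[13,67/3] z:[18,53/2] -> miss, prune
    N11 x:[40/3,62/3] y:[35/3,19] z:[19,26] -> hit [19,19], descend [7, 8]
      N7 x:[40/3,19] y:[18,19] z:[19,22] -> hit [19,19] leaf, test {P6(miss), P10@t=19}
      N8 x:[49/3,62/3] y:[35/3,15] z:[41/2,26] -> miss, prune
  N4 x:[19/3,14] y:[41/3,76/3] z:[27,73/2] -> miss, prune

order=[0, 3, 6, 11, 7, 8, 4]  |boxes|=7  |leaves|=1  hit=P10

== RESULT ==
1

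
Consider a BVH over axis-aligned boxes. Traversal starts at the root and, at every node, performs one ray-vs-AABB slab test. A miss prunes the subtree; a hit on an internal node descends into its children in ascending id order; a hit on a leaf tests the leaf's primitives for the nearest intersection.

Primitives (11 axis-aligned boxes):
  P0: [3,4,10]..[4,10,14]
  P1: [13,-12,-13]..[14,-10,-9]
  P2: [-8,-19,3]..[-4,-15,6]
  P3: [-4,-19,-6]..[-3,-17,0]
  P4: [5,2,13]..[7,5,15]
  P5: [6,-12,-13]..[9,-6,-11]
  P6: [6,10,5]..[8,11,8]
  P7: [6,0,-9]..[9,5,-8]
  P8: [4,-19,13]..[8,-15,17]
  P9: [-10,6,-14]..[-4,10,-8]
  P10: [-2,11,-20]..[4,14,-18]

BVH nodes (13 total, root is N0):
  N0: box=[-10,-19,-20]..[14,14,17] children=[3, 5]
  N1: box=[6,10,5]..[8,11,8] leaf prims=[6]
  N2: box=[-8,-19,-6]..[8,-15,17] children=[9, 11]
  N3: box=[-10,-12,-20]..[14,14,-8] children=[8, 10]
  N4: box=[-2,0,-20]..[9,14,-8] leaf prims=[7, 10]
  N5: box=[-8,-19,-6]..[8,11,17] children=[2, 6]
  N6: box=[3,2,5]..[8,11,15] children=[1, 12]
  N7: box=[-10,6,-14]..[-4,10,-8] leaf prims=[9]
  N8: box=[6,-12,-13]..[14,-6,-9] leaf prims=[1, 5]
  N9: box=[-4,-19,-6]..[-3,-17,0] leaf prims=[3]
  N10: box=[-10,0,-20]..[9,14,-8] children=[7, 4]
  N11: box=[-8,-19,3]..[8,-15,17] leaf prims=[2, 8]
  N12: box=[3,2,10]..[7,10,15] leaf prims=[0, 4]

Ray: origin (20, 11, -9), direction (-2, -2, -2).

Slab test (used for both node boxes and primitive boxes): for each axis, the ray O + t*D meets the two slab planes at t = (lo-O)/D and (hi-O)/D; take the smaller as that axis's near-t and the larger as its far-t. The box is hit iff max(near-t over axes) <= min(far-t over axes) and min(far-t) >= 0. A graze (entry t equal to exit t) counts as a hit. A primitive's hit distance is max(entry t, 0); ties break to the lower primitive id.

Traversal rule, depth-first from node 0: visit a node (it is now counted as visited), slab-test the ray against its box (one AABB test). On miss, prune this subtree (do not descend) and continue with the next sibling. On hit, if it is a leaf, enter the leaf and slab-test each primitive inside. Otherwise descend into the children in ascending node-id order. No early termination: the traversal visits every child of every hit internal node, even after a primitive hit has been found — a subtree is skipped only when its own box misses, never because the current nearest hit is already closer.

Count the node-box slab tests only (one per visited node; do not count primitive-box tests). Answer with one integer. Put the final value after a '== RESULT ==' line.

Traverse from the root:
N0 x:[3,15] y:[-3/2,15] z:[-13,11/2] -> hit [3,11/2], descend [3, 5]
  N3 x:[3,15] y:[-3/2,23/2] z:[-1/2,11/2] -> hit [3,11/2], descend [8, 10]
    N8 x:[3,7] y:[17/2,23/2] z:[0,2] -> miss, prune
    N10 x:[11/2,15] y:[-3/2,11/2] z:[-1/2,11/2] -> hit [11/2,11/2], descend [4, 7]
      N4 x:[11/2,11] y:[-3/2,11/2] z:[-1/2,11/2] -> hit [11/2,11/2] leaf, test {P7(miss), P10(miss)}
      N7 x:[12,15] y:[1/2,5/2] z:[-1/2,5/2] -> miss, prune
  N5 x:[6,14] y:[0,15] z:[-13,-3/2] -> miss, prune

order=[0, 3, 8, 10, 4, 7, 5]  |boxes|=7  |leaves|=1  hit=miss

== RESULT ==
7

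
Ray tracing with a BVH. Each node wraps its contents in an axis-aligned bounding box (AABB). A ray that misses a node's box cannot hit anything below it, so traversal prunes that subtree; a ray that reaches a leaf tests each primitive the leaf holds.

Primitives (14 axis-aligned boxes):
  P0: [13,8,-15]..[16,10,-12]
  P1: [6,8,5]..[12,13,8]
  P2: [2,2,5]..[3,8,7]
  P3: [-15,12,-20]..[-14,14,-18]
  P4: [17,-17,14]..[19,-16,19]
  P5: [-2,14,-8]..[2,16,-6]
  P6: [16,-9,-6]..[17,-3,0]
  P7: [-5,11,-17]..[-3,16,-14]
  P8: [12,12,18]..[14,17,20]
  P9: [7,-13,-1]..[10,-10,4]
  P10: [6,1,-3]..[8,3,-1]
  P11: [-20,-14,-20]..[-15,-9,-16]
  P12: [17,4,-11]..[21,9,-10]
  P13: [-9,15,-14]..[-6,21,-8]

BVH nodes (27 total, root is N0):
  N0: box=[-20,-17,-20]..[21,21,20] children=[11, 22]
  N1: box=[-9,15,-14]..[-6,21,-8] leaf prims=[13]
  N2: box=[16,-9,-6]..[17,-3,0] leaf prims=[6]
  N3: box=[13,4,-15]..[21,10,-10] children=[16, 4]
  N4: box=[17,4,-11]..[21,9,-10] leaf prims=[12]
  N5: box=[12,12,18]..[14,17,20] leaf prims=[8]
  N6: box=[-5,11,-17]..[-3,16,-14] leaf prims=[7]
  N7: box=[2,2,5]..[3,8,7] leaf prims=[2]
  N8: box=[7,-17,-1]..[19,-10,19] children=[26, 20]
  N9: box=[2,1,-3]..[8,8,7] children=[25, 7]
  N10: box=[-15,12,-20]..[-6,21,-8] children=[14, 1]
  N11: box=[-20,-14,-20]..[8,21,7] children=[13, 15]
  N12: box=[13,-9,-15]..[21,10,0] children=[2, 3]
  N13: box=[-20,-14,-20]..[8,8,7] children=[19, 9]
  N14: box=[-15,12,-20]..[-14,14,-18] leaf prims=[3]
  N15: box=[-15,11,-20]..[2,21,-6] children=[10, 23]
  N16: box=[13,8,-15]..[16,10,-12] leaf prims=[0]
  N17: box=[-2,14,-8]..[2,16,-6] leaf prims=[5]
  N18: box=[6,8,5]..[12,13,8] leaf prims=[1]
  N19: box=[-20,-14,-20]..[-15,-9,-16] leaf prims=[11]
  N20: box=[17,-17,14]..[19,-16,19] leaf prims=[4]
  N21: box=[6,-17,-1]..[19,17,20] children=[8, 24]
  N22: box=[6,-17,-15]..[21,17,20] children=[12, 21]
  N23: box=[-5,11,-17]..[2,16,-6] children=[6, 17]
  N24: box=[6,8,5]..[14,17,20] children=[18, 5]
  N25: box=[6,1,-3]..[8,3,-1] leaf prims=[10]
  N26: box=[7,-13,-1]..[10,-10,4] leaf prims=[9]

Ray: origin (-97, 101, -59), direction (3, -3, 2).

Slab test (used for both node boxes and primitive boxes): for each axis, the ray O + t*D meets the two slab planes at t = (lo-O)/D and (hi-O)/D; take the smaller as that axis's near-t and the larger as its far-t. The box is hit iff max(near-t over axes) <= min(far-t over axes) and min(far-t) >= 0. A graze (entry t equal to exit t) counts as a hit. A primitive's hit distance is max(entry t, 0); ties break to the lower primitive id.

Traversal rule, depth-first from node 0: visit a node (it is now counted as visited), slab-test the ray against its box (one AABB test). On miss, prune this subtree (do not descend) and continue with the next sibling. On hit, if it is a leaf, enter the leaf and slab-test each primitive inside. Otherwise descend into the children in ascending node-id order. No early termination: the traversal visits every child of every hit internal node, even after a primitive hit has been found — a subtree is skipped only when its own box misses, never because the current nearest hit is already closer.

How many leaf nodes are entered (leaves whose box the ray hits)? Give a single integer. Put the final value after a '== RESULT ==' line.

Trace the traversal:
N0 x:[77/3,118/3] y:[80/3,118/3] z:[39/2,79/2] -> hit [80/3,118/3], descend [11, 22]
  N11 x:[77/3,35] y:[80/3,115/3] z:[39/2,33] -> hit [80/3,33], descend [13, 15]
    N13 x:[77/3,35] y:[31,115/3] z:[39/2,33] -> hit [31,33], descend [9, 19]
      N9 x:[33,35] y:[31,100/3] z:[28,33] -> hit [33,33], descend [7, 25]
        N7 x:[33,100/3] y:[31,33] z:[32,33] -> hit [33,33] leaf, test {P2@t=33}
        N25 x:[103/3,35] y:[98/3,100/3] z:[28,29] -> miss, prune
      N19 x:[77/3,82/3] y:[110/3,115/3] z:[39/2,43/2] -> miss, prune
    N15 x:[82/3,33] y:[80/3,30] z:[39/2,53/2] -> miss, prune
  N22 x:[103/3,118/3] y:[28,118/3] z:[22,79/2] -> hit [103/3,118/3], descend [12, 21]
    N12 x:[110/3,118/3] y:[91/3,110/3] z:[22,59/2] -> miss, prune
    N21 x:[103/3,116/3] y:[28,118/3] z:[29,79/2] -> hit [103/3,116/3], descend [8, 24]
      N8 x:[104/3,116/3] y:[37,118/3] z:[29,39] -> hit [37,116/3], descend [20, 26]
        N20 x:[38,116/3] y:[39,118/3] z:[73/2,39] -> miss, prune
        N26 x:[104/3,107/3] y:[37,38] z:[29,63/2] -> miss, prune
      N24 x:[103/3,37] y:[28,31] z:[32,79/2] -> miss, prune

Summary -> nodes [0, 11, 13, 9, 7, 25, 19, 15, 22, 12, 21, 8, 20, 26, 24]; box-tests=15; leaf-entries=1; first=P2

== RESULT ==
1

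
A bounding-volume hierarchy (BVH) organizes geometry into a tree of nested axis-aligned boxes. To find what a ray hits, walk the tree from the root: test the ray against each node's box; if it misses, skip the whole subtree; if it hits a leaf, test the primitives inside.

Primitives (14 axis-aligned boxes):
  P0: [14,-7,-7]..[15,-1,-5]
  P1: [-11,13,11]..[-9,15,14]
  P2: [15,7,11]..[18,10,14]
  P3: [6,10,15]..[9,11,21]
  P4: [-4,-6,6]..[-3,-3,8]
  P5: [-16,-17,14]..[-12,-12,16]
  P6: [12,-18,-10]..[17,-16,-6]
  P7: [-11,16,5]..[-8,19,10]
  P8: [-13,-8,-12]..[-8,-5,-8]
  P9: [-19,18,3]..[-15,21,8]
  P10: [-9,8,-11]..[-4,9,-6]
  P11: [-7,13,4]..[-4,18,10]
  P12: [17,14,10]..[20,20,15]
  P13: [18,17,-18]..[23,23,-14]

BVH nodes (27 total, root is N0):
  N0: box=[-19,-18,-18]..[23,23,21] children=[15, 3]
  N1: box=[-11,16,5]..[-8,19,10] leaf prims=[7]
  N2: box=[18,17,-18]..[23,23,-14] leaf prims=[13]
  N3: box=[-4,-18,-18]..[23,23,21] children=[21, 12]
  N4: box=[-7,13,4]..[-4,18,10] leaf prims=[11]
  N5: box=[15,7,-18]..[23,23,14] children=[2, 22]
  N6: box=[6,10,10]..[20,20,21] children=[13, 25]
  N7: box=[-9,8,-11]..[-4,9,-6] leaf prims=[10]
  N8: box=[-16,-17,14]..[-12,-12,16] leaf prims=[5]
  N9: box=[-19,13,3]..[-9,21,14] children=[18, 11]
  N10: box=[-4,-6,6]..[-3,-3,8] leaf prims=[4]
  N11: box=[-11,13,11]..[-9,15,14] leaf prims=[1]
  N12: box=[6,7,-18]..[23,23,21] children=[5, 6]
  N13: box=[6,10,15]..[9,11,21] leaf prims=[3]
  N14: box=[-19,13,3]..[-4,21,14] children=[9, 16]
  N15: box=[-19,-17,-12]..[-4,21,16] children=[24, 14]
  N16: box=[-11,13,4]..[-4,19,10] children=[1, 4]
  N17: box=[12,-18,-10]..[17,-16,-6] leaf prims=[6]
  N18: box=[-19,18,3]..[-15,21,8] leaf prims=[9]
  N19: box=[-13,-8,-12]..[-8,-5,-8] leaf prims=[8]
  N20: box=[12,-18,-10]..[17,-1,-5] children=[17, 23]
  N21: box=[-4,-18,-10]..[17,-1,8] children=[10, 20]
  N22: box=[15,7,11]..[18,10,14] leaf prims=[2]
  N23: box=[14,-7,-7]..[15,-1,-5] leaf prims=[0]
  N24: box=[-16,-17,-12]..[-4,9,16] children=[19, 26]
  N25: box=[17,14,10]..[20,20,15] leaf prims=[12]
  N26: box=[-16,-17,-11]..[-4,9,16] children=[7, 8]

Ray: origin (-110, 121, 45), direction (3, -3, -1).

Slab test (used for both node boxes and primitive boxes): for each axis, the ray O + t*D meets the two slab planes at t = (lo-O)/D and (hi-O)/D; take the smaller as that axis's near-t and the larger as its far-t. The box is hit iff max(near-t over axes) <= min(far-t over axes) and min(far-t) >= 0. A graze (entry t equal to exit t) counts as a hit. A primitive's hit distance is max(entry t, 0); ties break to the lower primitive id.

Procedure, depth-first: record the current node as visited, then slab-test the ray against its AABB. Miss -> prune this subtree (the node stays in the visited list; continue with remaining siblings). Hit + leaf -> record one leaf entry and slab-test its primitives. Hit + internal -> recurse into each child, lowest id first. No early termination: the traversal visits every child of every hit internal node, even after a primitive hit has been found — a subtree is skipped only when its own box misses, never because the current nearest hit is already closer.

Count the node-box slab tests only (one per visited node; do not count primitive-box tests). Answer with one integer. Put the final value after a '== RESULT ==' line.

Traverse from the root:
N0 x:[91/3,133/3] y:[98/3,139/3] z:[24,63] -> hit [98/3,133/3], descend [3, 15]
  N3 x:[106/3,133/3] y:[98/3,139/3] z:[24,63] -> hit [106/3,133/3], descend [12, 21]
    N12 x:[116/3,133/3] y:[98/3,38] z:[24,63] -> miss, prune
    N21 x:[106/3,127/3] y:[122/3,139/3] z:[37,55] -> hit [122/3,127/3], descend [10, 20]
      N10 x:[106/3,107/3] y:[124/3,127/3] z:[37,39] -> miss, prune
      N20 x:[122/3,127/3] y:[122/3,139/3] z:[50,55] -> miss, prune
  N15 x:[91/3,106/3] y:[100/3,46] z:[29,57] -> hit [100/3,106/3], descend [14, 24]
    N14 x:[91/3,106/3] y:[100/3,36] z:[31,42] -> hit [100/3,106/3], descend [9, 16]
      N9 x:[91/3,101/3] y:[100/3,36] z:[31,42] -> hit [100/3,101/3], descend [11, 18]
        N11 x:[33,101/3] y:[106/3,36] z:[31,34] -> miss, prune
        N18 x:[91/3,95/3] y:[100/3,103/3] z:[37,42] -> miss, prune
      N16 x:[33,106/3] y:[34,36] z:[35,41] -> hit [35,106/3], descend [1, 4]
        N1 x:[33,34] y:[34,35] z:[35,40] -> miss, prune
        N4 x:[103/3,106/3] y:[103/3,36] z:[35,41] -> hit [35,106/3] leaf, test {P11@t=35}
    N24 x:[94/3,106/3] y:[112/3,46] z:[29,57] -> miss, prune

order=[0, 3, 12, 21, 10, 20, 15, 14, 9, 11, 18, 16, 1, 4, 24]  |boxes|=15  |leaves|=1  hit=P11

== RESULT ==
15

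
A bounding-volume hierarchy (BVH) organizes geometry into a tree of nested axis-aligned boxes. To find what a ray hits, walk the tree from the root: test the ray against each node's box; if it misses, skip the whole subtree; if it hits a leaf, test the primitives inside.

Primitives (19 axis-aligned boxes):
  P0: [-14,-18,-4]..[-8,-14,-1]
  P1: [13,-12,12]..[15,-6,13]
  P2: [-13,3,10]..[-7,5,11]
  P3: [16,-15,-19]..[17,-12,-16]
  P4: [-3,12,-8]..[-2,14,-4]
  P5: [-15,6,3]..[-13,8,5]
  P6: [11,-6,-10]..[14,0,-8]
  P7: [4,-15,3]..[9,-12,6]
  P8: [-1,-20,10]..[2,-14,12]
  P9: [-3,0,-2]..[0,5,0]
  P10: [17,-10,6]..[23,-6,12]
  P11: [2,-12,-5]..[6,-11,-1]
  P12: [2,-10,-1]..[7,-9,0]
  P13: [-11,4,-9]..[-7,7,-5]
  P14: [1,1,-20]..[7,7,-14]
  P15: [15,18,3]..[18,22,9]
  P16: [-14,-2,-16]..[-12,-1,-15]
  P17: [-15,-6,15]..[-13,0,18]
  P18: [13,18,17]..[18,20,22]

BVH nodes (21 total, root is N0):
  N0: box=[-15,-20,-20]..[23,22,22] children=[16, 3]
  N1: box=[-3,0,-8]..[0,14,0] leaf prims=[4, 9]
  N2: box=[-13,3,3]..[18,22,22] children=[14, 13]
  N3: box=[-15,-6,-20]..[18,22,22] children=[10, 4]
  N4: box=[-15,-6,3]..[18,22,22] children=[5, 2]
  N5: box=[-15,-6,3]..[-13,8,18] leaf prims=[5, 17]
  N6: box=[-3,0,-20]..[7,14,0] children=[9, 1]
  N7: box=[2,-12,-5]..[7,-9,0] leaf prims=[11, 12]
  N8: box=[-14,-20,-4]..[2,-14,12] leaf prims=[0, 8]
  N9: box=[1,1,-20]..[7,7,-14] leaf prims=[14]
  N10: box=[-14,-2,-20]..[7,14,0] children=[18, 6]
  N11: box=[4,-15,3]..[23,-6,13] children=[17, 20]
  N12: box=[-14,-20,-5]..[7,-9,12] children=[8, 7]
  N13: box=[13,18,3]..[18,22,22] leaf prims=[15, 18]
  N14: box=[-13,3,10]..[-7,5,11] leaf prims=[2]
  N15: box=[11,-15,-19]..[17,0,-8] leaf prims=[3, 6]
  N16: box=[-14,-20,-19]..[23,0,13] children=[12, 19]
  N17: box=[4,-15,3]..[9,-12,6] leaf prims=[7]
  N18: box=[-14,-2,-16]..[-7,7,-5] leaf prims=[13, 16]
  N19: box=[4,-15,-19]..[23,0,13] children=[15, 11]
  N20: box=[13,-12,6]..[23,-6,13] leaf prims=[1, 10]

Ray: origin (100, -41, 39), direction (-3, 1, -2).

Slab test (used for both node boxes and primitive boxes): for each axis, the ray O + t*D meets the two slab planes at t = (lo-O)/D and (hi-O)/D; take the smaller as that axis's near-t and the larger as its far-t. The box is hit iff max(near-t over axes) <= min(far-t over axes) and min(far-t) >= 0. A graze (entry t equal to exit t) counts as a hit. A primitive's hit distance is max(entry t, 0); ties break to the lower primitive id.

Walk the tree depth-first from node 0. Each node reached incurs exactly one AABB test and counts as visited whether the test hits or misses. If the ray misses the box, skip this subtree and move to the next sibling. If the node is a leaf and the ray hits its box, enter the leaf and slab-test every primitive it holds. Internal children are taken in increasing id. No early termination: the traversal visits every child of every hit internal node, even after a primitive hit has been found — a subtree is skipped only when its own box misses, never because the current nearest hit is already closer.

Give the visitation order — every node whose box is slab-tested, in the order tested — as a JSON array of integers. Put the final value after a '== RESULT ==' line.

Traverse from the root:
N0 x:[77/3,115/3] y:[21,63] z:[17/2,59/2] -> hit [77/3,59/2], descend [3, 16]
  N3 x:[82/3,115/3] y:[35,63] z:[17/2,59/2] -> miss, prune
  N16 x:[77/3,38] y:[21,41] z:[13,29] -> hit [77/3,29], descend [12, 19]
    N12 x:[31,38] y:[21,32] z:[27/2,22] -> miss, prune
    N19 x:[77/3,32] y:[26,41] z:[13,29] -> hit [26,29], descend [11, 15]
      N11 x:[77/3,32] y:[26,35] z:[13,18] -> miss, prune
      N15 x:[83/3,89/3] y:[26,41] z:[47/2,29] -> hit [83/3,29] leaf, test {P3@t=83/3, P6(miss)}

7 AABB tests over nodes [0, 3, 16, 12, 19, 11, 15]; 1 leaf entered; closest P3.

== RESULT ==
[0, 3, 16, 12, 19, 11, 15]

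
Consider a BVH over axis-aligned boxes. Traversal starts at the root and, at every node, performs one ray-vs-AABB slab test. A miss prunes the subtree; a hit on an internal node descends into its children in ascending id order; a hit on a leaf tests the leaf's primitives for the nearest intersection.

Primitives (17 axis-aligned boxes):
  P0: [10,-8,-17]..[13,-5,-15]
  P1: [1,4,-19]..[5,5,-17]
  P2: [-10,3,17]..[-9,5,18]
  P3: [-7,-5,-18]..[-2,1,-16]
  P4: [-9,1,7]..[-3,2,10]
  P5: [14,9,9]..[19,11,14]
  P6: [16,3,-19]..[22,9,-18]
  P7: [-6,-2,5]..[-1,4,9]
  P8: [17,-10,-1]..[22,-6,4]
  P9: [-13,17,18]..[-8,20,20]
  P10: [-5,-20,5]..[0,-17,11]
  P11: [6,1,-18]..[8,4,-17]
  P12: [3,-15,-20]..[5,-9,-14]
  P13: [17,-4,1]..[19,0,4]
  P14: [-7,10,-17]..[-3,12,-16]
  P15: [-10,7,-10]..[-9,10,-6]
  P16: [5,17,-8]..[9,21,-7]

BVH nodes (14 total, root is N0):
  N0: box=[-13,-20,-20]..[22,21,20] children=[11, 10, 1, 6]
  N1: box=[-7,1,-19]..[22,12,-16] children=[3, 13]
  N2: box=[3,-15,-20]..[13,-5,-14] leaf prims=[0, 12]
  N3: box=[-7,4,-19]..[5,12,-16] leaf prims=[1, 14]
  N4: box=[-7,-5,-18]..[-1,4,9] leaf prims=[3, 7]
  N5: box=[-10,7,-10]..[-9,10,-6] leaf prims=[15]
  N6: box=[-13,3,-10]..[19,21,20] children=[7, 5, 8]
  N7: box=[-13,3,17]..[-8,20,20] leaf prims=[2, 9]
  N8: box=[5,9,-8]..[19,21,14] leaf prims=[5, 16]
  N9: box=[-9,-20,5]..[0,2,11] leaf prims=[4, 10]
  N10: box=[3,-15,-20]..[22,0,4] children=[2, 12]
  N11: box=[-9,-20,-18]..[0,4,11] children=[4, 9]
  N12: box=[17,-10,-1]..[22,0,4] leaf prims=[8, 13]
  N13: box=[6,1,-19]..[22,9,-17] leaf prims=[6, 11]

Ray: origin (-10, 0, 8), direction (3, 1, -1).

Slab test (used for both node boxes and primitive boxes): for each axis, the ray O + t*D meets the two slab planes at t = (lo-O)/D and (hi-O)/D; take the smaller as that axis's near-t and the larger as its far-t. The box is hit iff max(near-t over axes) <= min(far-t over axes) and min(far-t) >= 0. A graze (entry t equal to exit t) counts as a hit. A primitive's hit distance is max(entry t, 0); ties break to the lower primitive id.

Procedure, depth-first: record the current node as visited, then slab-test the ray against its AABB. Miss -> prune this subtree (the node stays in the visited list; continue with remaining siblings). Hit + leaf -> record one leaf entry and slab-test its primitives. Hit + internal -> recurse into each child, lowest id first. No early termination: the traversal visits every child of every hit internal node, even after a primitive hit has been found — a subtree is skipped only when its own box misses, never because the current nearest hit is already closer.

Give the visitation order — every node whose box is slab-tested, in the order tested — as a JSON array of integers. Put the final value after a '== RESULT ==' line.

Traverse from the root:
N0 x:[-1,32/3] y:[-20,21] z:[-12,28] -> hit [-1,32/3], descend [1, 6, 10, 11]
  N1 x:[1,32/3] y:[1,12] z:[24,27] -> miss, prune
  N6 x:[-1,29/3] y:[3,21] z:[-12,18] -> hit [3,29/3], descend [5, 7, 8]
    N5 x:[0,1/3] y:[7,10] z:[14,18] -> miss, prune
    N7 x:[-1,2/3] y:[3,20] z:[-12,-9] -> miss, prune
    N8 x:[5,29/3] y:[9,21] z:[-6,16] -> hit [9,29/3] leaf, test {P5(miss), P16(miss)}
  N10 x:[13/3,32/3] y:[-15,0] z:[4,28] -> miss, prune
  N11 x:[1/3,10/3] y:[-20,4] z:[-3,26] -> hit [1/3,10/3], descend [4, 9]
    N4 x:[1,3] y:[-5,4] z:[-1,26] -> hit [1,3] leaf, test {P3(miss), P7@t=4/3}
    N9 x:[1/3,10/3] y:[-20,2] z:[-3,3] -> hit [1/3,2] leaf, test {P4@t=1, P10(miss)}

Visited [0, 1, 6, 5, 7, 8, 10, 11, 4, 9]. Tests: 10 box, 3 leaf. Nearest: P4.

== RESULT ==
[0, 1, 6, 5, 7, 8, 10, 11, 4, 9]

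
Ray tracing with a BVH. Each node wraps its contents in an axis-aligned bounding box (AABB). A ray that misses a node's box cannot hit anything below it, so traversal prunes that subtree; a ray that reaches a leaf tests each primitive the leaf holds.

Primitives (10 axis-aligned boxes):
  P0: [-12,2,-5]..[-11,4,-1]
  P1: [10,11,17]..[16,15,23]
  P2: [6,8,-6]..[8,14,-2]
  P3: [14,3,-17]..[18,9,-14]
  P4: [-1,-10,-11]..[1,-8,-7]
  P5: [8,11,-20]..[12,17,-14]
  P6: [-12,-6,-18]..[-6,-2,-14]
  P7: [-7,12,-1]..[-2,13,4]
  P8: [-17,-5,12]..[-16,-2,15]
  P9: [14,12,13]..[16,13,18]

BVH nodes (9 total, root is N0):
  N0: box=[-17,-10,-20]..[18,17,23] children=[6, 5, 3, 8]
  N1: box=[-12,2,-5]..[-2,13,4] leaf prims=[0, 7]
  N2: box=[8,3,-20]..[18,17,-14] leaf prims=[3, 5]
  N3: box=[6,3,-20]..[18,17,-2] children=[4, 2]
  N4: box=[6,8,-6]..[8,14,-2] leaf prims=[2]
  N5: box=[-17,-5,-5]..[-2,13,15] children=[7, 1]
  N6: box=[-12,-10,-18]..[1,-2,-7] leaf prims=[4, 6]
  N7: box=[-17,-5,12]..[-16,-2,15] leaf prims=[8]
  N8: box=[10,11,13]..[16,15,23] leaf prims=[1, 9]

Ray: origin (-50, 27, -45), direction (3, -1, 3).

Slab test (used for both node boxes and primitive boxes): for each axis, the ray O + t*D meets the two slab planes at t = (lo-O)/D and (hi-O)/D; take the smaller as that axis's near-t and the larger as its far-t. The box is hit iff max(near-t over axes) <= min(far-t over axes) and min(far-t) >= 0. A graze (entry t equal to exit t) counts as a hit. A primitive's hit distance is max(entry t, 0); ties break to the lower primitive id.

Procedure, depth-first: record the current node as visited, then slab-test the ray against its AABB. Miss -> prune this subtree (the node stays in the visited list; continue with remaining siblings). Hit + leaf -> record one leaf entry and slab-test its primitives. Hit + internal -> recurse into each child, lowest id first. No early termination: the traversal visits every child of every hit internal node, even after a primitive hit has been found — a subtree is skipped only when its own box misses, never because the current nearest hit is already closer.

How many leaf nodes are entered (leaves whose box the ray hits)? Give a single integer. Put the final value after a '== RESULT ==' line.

Walk:
N0 x:[11,68/3] y:[10,37] z:[25/3,68/3] -> hit [11,68/3], descend [3, 5, 6, 8]
  N3 x:[56/3,68/3] y:[10,24] z:[25/3,43/3] -> miss, prune
  N5 x:[11,16] y:[14,32] z:[40/3,20] -> hit [14,16], descend [1, 7]
    N1 x:[38/3,16] y:[14,25] z:[40/3,49/3] -> hit [14,16] leaf, test {P0(miss), P7@t=44/3}
    N7 x:[11,34/3] y:[29,32] z:[19,20] -> miss, prune
  N6 x:[38/3,17] y:[29,37] z:[9,38/3] -> miss, prune
  N8 x:[20,22] y:[12,16] z:[58/3,68/3] -> miss, prune

7 AABB tests over nodes [0, 3, 5, 1, 7, 6, 8]; 1 leaf entered; closest P7.

== RESULT ==
1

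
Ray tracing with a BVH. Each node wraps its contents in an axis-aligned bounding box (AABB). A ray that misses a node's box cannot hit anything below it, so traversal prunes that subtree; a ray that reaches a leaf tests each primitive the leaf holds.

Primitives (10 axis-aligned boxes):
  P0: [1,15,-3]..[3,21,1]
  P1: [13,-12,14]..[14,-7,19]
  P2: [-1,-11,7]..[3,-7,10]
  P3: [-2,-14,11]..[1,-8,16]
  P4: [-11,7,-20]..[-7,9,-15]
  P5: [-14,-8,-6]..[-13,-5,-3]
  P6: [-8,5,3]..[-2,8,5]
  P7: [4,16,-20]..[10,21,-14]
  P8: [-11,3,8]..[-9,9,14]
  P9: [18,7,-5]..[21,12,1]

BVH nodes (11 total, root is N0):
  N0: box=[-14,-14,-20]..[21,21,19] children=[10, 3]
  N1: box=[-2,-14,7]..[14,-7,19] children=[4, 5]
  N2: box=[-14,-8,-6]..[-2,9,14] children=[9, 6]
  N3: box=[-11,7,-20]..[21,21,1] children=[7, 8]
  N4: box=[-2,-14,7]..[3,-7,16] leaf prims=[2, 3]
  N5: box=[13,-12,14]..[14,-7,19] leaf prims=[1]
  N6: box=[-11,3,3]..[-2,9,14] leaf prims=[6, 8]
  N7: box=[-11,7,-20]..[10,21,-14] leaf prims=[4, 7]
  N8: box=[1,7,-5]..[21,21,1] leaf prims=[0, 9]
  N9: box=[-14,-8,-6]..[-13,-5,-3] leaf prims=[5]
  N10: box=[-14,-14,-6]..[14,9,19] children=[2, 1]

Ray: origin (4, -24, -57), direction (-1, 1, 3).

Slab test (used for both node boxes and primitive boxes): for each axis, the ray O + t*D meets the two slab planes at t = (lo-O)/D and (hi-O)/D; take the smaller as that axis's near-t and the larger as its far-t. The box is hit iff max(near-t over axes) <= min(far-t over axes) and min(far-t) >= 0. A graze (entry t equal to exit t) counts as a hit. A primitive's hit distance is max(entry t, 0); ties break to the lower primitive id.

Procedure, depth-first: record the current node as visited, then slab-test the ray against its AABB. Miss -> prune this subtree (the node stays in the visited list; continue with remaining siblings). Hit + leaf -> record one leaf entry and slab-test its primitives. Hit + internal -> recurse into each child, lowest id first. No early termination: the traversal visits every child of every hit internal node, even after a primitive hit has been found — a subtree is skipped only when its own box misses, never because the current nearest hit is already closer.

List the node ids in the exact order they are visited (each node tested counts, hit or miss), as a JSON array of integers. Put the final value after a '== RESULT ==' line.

Walk:
N0 x:[-17,18] y:[10,45] z:[37/3,76/3] -> hit [37/3,18], descend [3, 10]
  N3 x:[-17,15] y:[31,45] z:[37/3,58/3] -> miss, prune
  N10 x:[-10,18] y:[10,33] z:[17,76/3] -> hit [17,18], descend [1, 2]
    N1 x:[-10,6] y:[10,17] z:[64/3,76/3] -> miss, prune
    N2 x:[6,18] y:[16,33] z:[17,71/3] -> hit [17,18], descend [6, 9]
      N6 x:[6,15] y:[27,33] z:[20,71/3] -> miss, prune
      N9 x:[17,18] y:[16,19] z:[17,18] -> hit [17,18] leaf, test {P5@t=17}

order=[0, 3, 10, 1, 2, 6, 9]  |boxes|=7  |leaves|=1  hit=P5

== RESULT ==
[0, 3, 10, 1, 2, 6, 9]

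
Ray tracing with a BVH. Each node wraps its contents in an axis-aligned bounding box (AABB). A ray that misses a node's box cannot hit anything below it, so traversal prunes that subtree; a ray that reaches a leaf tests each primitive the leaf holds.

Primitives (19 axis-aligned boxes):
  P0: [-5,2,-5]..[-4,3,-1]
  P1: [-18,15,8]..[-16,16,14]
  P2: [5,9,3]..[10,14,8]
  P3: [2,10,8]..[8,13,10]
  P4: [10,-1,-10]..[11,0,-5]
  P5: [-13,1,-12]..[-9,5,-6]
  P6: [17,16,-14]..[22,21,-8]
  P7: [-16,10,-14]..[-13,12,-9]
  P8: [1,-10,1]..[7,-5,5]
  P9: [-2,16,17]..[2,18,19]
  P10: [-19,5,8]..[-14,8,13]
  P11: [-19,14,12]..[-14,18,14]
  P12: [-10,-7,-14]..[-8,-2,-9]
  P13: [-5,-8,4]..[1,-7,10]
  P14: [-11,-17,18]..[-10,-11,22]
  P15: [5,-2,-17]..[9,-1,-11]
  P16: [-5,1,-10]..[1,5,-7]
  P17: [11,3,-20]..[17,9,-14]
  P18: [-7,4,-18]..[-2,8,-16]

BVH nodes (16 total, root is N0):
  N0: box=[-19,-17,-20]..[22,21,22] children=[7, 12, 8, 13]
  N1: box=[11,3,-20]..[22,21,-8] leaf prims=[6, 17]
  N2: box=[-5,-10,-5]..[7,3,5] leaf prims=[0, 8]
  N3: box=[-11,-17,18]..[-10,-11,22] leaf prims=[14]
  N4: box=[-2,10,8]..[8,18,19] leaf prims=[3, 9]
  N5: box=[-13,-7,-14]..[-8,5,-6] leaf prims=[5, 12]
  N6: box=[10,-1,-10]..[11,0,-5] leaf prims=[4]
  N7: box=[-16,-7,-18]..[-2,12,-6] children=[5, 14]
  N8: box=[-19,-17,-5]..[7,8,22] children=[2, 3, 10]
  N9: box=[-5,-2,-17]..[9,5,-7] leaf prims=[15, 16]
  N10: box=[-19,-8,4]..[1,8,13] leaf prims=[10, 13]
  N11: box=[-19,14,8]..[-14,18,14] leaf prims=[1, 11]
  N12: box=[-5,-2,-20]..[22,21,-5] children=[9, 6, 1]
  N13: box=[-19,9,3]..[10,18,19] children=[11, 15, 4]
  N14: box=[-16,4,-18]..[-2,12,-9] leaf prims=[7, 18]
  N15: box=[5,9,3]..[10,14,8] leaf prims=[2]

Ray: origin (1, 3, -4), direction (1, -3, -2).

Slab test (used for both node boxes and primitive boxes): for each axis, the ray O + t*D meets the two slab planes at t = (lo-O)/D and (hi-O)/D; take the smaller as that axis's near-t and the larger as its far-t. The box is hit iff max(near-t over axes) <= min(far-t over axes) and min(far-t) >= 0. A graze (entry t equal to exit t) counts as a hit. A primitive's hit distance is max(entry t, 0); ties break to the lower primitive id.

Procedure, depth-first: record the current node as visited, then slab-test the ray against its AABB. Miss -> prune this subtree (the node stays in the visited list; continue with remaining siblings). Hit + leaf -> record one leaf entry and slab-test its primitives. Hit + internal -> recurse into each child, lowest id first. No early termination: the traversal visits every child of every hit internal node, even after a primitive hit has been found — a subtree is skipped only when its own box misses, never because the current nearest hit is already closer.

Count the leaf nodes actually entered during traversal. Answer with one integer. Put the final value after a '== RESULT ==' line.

Walk:
N0 x:[-20,21] y:[-6,20/3] z:[-13,8] -> hit [-6,20/3], descend [7, 8, 12, 13]
  N7 x:[-17,-3] y:[-3,10/3] z:[1,7] -> miss, prune
  N8 x:[-20,6] y:[-5/3,20/3] z:[-13,1/2] -> hit [-5/3,1/2], descend [2, 3, 10]
    N2 x:[-6,6] y:[0,13/3] z:[-9/2,1/2] -> hit [0,1/2] leaf, test {P0(miss), P8(miss)}
    N3 x:[-12,-11] y:[14/3,20/3] z:[-13,-11] -> miss, prune
    N10 x:[-20,0] y:[-5/3,11/3] z:[-17/2,-4] -> miss, prune
  N12 x:[-6,21] y:[-6,5/3] z:[1/2,8] -> hit [1/2,5/3], descend [1, 6, 9]
    N1 x:[10,21] y:[-6,0] z:[2,8] -> miss, prune
    N6 x:[9,10] y:[1,4/3] z:[1/2,3] -> miss, prune
    N9 x:[-6,8] y:[-2/3,5/3] z:[3/2,13/2] -> hit [3/2,5/3] leaf, test {P15(miss), P16(miss)}
  N13 x:[-20,9] y:[-5,-2] z:[-23/2,-7/2] -> miss, prune

order=[0, 7, 8, 2, 3, 10, 12, 1, 6, 9, 13]  |boxes|=11  |leaves|=2  hit=miss

== RESULT ==
2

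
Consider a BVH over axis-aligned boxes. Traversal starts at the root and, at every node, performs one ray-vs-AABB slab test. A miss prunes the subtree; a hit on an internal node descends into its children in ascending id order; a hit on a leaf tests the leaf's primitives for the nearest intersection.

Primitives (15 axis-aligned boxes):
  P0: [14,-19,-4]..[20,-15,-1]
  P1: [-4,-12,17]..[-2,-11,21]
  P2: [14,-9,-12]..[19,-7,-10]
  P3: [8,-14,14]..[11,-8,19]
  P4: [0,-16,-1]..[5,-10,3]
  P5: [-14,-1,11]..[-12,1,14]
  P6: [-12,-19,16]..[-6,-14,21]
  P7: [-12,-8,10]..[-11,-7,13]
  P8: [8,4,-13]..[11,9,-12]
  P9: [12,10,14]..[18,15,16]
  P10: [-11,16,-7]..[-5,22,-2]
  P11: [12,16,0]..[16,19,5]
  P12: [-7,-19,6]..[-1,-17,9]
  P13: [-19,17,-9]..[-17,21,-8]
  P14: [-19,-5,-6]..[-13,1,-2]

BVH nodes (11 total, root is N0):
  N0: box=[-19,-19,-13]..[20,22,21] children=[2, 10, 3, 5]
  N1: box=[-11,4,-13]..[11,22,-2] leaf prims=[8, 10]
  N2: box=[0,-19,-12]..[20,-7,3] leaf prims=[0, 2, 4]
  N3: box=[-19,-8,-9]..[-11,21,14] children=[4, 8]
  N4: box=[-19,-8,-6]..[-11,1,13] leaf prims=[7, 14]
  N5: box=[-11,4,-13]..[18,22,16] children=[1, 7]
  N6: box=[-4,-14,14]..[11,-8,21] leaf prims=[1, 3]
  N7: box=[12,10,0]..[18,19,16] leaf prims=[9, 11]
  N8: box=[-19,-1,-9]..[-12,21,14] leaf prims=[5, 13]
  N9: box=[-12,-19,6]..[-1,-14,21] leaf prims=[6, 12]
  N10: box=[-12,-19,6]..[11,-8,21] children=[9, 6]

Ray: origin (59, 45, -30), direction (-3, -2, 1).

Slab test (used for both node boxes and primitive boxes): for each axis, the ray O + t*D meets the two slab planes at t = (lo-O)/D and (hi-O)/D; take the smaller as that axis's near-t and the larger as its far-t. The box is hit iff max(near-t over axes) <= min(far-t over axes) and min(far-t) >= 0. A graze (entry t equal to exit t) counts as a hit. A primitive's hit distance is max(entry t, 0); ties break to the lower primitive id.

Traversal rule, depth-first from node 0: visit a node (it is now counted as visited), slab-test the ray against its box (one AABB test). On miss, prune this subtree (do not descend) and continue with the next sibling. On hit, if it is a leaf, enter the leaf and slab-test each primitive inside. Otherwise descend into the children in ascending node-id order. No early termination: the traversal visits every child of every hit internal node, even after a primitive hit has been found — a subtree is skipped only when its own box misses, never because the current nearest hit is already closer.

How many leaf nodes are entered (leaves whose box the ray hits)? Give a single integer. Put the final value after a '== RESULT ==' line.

Walk:
N0 x:[13,26] y:[23/2,32] z:[17,51] -> hit [17,26], descend [2, 3, 5, 10]
  N2 x:[13,59/3] y:[26,32] z:[18,33] -> miss, prune
  N3 x:[70/3,26] y:[12,53/2] z:[21,44] -> hit [70/3,26], descend [4, 8]
    N4 x:[70/3,26] y:[22,53/2] z:[24,43] -> hit [24,26] leaf, test {P7(miss), P14@t=24}
    N8 x:[71/3,26] y:[12,23] z:[21,44] -> miss, prune
  N5 x:[41/3,70/3] y:[23/2,41/2] z:[17,46] -> hit [17,41/2], descend [1, 7]
    N1 x:[16,70/3] y:[23/2,41/2] z:[17,28] -> hit [17,41/2] leaf, test {P8(miss), P10(miss)}
    N7 x:[41/3,47/3] y:[13,35/2] z:[30,46] -> miss, prune
  N10 x:[16,71/3] y:[53/2,32] z:[36,51] -> miss, prune

Summary -> nodes [0, 2, 3, 4, 8, 5, 1, 7, 10]; box-tests=9; leaf-entries=2; first=P14

== RESULT ==
2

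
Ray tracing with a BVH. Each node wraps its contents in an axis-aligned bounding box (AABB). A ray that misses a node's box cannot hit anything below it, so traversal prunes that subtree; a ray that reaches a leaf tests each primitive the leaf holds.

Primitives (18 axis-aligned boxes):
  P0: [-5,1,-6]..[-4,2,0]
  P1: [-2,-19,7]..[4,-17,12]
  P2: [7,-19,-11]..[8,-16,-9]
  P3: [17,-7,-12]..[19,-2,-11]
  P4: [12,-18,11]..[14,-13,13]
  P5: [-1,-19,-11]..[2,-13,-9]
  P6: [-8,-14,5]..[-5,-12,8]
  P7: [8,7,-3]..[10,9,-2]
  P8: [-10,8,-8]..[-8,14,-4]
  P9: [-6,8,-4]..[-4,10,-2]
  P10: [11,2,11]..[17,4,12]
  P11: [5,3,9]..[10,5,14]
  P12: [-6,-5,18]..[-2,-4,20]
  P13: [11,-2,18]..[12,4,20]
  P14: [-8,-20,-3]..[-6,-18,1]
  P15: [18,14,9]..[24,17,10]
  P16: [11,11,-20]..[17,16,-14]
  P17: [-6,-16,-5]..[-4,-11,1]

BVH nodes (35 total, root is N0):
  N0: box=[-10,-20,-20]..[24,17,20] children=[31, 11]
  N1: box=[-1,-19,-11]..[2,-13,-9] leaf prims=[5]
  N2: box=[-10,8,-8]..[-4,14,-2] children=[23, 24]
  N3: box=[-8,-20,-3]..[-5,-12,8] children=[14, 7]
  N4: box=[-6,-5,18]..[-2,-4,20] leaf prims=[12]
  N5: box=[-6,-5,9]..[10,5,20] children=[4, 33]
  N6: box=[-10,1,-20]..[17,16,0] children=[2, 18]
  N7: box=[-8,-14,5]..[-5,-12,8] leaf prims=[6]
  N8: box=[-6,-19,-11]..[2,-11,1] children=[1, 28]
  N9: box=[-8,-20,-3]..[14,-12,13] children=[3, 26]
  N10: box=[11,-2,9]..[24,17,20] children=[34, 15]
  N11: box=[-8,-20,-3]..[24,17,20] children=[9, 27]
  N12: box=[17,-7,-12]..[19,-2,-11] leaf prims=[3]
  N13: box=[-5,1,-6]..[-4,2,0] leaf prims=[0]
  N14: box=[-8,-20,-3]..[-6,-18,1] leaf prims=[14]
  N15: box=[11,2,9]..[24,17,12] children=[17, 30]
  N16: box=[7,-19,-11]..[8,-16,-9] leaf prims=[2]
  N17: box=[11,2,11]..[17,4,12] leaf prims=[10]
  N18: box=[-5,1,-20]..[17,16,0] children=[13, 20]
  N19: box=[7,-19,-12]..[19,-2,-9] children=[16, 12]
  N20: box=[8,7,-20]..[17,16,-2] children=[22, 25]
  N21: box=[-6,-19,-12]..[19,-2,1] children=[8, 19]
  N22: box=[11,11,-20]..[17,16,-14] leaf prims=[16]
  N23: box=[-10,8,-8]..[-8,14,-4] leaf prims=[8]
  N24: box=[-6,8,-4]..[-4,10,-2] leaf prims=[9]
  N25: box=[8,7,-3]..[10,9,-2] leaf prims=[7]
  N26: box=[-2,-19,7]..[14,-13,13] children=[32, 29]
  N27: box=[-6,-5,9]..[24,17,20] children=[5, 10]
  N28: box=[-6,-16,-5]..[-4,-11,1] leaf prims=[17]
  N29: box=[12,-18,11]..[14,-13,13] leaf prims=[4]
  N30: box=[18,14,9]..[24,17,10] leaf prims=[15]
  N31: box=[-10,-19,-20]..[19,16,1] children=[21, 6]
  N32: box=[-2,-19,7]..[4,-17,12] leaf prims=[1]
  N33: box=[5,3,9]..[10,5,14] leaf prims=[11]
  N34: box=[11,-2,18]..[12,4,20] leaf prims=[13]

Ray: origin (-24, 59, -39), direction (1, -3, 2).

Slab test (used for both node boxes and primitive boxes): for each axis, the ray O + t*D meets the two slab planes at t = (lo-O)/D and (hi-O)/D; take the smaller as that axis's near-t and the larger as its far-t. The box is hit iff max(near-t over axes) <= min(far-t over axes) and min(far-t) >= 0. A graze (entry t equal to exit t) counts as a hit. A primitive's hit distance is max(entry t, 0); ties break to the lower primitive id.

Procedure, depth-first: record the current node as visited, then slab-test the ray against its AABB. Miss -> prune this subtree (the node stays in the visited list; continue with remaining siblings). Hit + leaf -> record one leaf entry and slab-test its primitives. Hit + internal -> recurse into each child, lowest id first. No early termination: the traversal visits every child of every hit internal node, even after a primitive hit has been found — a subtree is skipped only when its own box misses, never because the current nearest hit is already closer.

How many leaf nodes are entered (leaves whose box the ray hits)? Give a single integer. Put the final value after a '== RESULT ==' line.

Trace the traversal:
N0 x:[14,48] y:[14,79/3] z:[19/2,59/2] -> hit [14,79/3], descend [11, 31]
  N11 x:[16,48] y:[14,79/3] z:[18,59/2] -> hit [18,79/3], descend [9, 27]
    N9 x:[16,38] y:[71/3,79/3] z:[18,26] -> hit [71/3,26], descend [3, 26]
      N3 x:[16,19] y:[71/3,79/3] z:[18,47/2] -> miss, prune
      N26 x:[22,38] y:[24,26] z:[23,26] -> hit [24,26], descend [29, 32]
        N29 x:[36,38] y:[24,77/3] z:[25,26] -> miss, prune
        N32 x:[22,28] y:[76/3,26] z:[23,51/2] -> hit [76/3,51/2] leaf, test {P1@t=76/3}
    N27 x:[18,48] y:[14,64/3] z:[24,59/2] -> miss, prune
  N31 x:[14,43] y:[43/3,26] z:[19/2,20] -> hit [43/3,20], descend [6, 21]
    N6 x:[14,41] y:[43/3,58/3] z:[19/2,39/2] -> hit [43/3,58/3], descend [2, 18]
      N2 x:[14,20] y:[15,17] z:[31/2,37/2] -> hit [31/2,17], descend [23, 24]
        N23 x:[14,16] y:[15,17] z:[31/2,35/2] -> hit [31/2,16] leaf, test {P8@t=31/2}
        N24 x:[18,20] y:[49/3,17] z:[35/2,37/2] -> miss, prune
      N18 x:[19,41] y:[43/3,58/3] z:[19/2,39/2] -> hit [19,58/3], descend [13, 20]
        N13 x:[19,20] y:[19,58/3] z:[33/2,39/2] -> hit [19,58/3] leaf, test {P0@t=19}
        N20 x:[32,41] y:[43/3,52/3] z:[19/2,37/2] -> miss, prune
    N21 x:[18,43] y:[61/3,26] z:[27/2,20] -> miss, prune

17 AABB tests over nodes [0, 11, 9, 3, 26, 29, 32, 27, 31, 6, 2, 23, 24, 18, 13, 20, 21]; 3 leaves entered; closest P8.

== RESULT ==
3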